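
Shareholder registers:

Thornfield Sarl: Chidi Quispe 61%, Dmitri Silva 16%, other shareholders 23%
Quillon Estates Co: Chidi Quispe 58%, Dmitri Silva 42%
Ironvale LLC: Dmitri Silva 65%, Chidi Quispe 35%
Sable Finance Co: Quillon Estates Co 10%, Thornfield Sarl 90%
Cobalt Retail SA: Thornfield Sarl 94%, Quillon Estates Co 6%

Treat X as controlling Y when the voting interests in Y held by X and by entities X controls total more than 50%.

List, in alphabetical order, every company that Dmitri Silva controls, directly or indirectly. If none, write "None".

Dmitri holds 65% of Ironvale, so Dmitri controls Ironvale.
No other company's threshold is met.

Ironvale LLC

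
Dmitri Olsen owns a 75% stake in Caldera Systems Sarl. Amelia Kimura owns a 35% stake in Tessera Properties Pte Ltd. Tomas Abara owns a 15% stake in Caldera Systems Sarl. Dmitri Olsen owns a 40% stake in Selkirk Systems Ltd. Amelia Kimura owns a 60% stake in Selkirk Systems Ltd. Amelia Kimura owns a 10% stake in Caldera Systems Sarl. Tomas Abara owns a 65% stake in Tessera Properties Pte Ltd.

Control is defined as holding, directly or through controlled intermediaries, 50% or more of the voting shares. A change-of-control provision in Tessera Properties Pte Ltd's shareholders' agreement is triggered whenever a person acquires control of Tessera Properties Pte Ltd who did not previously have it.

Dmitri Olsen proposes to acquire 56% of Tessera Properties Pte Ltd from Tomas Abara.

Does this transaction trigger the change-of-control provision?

The purchase adds only to Dmitri's holdings (Tomas's stake shrinks), so Dmitri is the only person who could newly come to control Tessera.
Dmitri holds 75% of Caldera, so Dmitri controls Caldera.
Neither Dmitri nor any entity Dmitri controls holds any voting interest in Tessera.
So before the transaction, Dmitri does not control Tessera.
After the purchase, Dmitri holds 56% of Tessera directly, and Tomas's stake falls to 9%.
Dmitri holds 56% of Tessera, so Dmitri controls Tessera.
Dmitri did not control Tessera before and does after, so the clause is triggered.

Yes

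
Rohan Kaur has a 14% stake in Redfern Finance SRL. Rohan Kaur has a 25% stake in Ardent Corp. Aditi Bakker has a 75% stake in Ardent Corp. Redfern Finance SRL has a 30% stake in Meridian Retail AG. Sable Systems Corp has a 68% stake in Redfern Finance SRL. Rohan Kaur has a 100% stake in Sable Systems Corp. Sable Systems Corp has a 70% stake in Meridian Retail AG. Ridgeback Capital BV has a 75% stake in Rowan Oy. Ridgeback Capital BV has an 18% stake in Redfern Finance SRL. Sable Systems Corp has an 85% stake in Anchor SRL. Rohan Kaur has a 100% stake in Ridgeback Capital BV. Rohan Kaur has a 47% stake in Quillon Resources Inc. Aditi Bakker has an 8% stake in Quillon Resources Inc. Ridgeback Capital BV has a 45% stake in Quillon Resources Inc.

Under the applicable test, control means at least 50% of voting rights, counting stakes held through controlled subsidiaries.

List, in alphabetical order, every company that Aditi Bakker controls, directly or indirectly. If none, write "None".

Aditi holds 75% of Ardent, so Aditi controls Ardent.
No other company's threshold is met.

Ardent Corp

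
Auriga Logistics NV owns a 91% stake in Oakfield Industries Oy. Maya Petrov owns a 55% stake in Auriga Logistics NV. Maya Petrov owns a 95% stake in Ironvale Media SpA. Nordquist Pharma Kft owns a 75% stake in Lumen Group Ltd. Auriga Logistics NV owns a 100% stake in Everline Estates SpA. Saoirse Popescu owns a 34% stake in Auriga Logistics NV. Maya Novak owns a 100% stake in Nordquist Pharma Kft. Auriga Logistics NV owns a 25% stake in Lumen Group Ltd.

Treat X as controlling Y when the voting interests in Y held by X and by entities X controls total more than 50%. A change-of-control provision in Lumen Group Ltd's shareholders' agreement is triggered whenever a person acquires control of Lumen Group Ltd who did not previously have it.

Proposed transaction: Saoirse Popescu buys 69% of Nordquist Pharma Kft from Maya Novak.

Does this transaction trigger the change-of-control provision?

Yes

The purchase adds only to Saoirse's holdings (Maya Novak's stake shrinks), so Saoirse is the only person who could newly come to control Lumen.
Saoirse's largest direct stake is 34% in Auriga, which does not meet the threshold, so Saoirse controls no company.
Neither Saoirse nor any entity Saoirse controls holds any voting interest in Lumen.
So before the transaction, Saoirse does not control Lumen.
After the purchase, Saoirse holds 69% of Nordquist directly, and Maya Novak's stake falls to 31%.
Saoirse holds 69% of Nordquist, so Saoirse controls Nordquist.
Nordquist holds 75% of Lumen, so Saoirse controls Lumen.
Saoirse did not control Lumen before and does after, so the clause is triggered.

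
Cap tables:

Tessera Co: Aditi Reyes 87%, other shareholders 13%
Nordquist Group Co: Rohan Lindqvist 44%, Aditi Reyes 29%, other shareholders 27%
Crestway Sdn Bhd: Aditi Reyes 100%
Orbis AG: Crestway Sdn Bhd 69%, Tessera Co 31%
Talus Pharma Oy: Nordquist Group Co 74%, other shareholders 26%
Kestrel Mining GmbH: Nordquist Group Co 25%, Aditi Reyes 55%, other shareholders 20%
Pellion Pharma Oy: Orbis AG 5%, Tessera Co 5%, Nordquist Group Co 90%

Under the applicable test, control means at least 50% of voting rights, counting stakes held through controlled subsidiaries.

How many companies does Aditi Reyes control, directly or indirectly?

Aditi holds 87% of Tessera, so Aditi controls Tessera.
Aditi holds 100% of Crestway, so Aditi controls Crestway.
Crestway and Tessera together hold 69% + 31% = 100% of Orbis, so Aditi controls Orbis.
Aditi holds 55% of Kestrel, so Aditi controls Kestrel.
No other company's threshold is met.
Aditi controls 4 companies.

4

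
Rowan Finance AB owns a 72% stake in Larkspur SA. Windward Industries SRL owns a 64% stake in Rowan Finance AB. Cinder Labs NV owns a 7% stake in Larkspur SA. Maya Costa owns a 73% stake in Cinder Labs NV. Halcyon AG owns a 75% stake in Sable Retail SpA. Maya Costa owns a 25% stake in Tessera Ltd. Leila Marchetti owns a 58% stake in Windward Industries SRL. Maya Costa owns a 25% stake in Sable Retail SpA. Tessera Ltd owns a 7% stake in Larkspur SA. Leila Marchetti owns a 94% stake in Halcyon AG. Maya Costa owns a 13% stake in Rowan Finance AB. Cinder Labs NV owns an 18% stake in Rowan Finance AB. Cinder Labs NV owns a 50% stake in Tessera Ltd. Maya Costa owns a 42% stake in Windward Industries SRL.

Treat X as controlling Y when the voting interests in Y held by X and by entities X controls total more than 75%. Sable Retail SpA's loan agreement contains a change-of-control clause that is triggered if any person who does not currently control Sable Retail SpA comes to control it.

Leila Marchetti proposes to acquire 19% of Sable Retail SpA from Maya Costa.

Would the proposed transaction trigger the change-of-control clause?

Yes

The purchase adds only to Leila's holdings (Maya's stake shrinks), so Leila is the only person who could newly come to control Sable.
Leila holds 94% of Halcyon, so Leila controls Halcyon.
In Sable, Leila's side holds only 75%, not > 75%.
So before the transaction, Leila does not control Sable.
After the purchase, Leila holds 19% of Sable directly, and Maya's stake falls to 6%.
Halcyon and Leila together hold 75% + 19% = 94% of Sable, so Leila controls Sable.
Leila did not control Sable before and does after, so the clause is triggered.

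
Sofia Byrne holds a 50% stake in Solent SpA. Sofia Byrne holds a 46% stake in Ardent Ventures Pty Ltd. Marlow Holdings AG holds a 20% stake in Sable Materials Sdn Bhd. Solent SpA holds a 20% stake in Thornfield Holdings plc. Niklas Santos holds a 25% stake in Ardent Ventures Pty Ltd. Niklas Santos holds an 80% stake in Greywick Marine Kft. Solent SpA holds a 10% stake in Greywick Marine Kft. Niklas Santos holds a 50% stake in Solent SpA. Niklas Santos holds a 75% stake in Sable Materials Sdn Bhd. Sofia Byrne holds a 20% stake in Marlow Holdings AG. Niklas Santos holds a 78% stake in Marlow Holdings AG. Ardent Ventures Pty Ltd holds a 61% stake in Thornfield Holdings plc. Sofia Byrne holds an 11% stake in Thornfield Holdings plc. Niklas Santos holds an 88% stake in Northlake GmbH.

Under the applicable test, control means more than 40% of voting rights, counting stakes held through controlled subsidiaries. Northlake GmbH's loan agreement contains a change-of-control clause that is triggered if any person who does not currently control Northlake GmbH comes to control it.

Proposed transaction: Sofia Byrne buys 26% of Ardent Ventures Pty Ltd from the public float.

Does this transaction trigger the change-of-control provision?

No

The purchase changes only Sofia's holdings, so Sofia is the only person who could newly come to control Northlake.
Sofia holds 46% of Ardent, so Sofia controls Ardent.
Sofia holds 50% of Solent, so Sofia controls Solent.
Solent and Ardent and Sofia together hold 20% + 61% + 11% = 92% of Thornfield, so Sofia controls Thornfield.
Neither Sofia nor any entity Sofia controls holds any voting interest in Northlake.
So before the transaction, Sofia does not control Northlake.
After the purchase, Sofia's direct stake in Ardent rises to 46% + 26% = 72%.
Sofia holds 72% of Ardent, so Sofia controls Ardent.
After the transaction, neither Sofia nor any entity Sofia controls holds a voting interest in Northlake, so Sofia still does not control it.
No new person acquires control, so the clause is not triggered.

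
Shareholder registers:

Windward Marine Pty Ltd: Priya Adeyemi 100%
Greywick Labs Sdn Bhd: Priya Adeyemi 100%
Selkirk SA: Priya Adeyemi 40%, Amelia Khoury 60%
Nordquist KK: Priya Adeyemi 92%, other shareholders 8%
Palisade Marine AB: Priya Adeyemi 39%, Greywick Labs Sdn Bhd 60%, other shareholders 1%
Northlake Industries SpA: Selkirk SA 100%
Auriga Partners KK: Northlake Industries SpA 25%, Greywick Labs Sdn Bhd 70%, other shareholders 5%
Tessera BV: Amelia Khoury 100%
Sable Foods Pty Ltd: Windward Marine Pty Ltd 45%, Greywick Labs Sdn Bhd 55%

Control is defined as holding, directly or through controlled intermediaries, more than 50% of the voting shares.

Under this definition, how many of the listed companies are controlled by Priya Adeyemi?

Priya holds 100% of Windward, so Priya controls Windward.
Priya holds 100% of Greywick, so Priya controls Greywick.
Priya holds 92% of Nordquist, so Priya controls Nordquist.
Priya and Greywick together hold 39% + 60% = 99% of Palisade, so Priya controls Palisade.
Greywick holds 70% of Auriga, so Priya controls Auriga.
Windward and Greywick together hold 45% + 55% = 100% of Sable, so Priya controls Sable.
No other company's threshold is met.
Priya controls 6 companies.

6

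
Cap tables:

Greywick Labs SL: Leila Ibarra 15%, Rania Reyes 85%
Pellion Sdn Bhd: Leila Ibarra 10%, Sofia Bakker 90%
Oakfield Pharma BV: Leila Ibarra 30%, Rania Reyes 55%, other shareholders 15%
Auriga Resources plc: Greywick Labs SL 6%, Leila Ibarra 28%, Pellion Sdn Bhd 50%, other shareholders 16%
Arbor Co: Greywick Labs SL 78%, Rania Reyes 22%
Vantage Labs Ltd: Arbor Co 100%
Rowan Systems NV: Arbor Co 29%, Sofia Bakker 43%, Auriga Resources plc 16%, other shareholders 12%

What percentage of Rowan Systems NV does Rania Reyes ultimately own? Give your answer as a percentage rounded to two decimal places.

Rania reaches Rowan along 3 paths.
Via Greywick → Arbor: 85% × 78% × 29% = 19.227%.
Via Arbor: 22% × 29% = 6.38%.
Via Greywick → Auriga: 85% × 6% × 16% = 0.816%.
Total: 19.227% + 6.38% + 0.816% = 26.423%.
Rounded: 26.42%.

26.42%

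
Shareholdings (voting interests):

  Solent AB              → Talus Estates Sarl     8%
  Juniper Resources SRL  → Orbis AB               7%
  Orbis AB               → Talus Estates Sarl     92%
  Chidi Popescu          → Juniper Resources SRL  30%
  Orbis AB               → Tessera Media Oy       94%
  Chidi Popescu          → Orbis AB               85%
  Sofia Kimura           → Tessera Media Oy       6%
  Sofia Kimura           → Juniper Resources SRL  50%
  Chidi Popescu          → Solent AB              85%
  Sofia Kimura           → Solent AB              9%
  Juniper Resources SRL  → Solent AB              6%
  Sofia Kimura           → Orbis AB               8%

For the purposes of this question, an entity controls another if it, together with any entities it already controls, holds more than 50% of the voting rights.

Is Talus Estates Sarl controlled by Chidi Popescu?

Chidi holds 85% of Solent, so Chidi controls Solent.
Chidi holds 85% of Orbis, so Chidi controls Orbis.
Solent and Orbis together hold 8% + 92% = 100% of Talus, so Chidi controls Talus.

Yes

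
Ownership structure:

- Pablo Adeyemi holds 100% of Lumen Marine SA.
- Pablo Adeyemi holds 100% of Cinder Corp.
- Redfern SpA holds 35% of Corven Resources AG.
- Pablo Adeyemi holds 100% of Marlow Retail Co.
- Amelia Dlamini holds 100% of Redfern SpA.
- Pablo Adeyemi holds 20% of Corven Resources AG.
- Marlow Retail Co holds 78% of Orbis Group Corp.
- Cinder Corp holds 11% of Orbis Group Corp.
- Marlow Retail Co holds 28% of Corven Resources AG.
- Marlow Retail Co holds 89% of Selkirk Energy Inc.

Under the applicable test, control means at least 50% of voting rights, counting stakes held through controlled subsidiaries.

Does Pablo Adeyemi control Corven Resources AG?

No

Pablo holds 100% of Lumen, so Pablo controls Lumen.
Pablo holds 100% of Cinder, so Pablo controls Cinder.
Pablo holds 100% of Marlow, so Pablo controls Marlow.
Marlow holds 89% of Selkirk, so Pablo controls Selkirk.
Cinder and Marlow together hold 11% + 78% = 89% of Orbis, so Pablo controls Orbis.
In Corven, Pablo's side holds only 28% + 20% = 48%, not ≥ 50%.
So Pablo does not control Corven.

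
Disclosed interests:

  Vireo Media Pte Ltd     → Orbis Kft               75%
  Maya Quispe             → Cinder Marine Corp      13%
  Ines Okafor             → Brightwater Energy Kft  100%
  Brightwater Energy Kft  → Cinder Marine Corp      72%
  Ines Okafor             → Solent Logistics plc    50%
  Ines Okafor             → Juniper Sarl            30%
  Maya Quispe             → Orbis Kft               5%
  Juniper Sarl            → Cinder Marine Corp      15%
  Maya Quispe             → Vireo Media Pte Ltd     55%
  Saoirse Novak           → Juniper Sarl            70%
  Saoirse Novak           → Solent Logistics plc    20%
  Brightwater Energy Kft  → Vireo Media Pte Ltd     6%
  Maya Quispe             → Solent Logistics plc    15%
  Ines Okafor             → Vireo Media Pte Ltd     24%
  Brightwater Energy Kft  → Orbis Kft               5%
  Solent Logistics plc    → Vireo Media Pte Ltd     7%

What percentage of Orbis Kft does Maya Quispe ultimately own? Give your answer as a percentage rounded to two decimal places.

47.04%

Maya reaches Orbis along 3 paths.
Direct stake: 5% = 5%.
Via Vireo: 55% × 75% = 41.25%.
Via Solent → Vireo: 15% × 7% × 75% = 0.7875%.
Total: 5% + 41.25% + 0.7875% = 47.0375%.
Rounded: 47.04%.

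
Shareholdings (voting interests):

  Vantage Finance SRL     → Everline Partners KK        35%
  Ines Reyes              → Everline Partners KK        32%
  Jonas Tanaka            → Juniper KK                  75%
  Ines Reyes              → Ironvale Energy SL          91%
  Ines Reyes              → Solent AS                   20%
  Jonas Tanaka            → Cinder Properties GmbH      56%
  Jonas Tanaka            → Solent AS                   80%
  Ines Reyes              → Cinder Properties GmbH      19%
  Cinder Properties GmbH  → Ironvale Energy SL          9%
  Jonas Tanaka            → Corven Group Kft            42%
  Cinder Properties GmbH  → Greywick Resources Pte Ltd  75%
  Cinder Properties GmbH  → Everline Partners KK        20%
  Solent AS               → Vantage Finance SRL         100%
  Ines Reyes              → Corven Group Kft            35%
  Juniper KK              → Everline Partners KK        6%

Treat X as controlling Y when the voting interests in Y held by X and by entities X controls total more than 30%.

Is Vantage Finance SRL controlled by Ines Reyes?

Ines holds 35% of Corven, so Ines controls Corven.
Ines holds 32% of Everline, so Ines controls Everline.
Ines holds 91% of Ironvale, so Ines controls Ironvale.
Neither Ines nor any entity Ines controls holds any voting interest in Vantage.
So Ines does not control Vantage.

No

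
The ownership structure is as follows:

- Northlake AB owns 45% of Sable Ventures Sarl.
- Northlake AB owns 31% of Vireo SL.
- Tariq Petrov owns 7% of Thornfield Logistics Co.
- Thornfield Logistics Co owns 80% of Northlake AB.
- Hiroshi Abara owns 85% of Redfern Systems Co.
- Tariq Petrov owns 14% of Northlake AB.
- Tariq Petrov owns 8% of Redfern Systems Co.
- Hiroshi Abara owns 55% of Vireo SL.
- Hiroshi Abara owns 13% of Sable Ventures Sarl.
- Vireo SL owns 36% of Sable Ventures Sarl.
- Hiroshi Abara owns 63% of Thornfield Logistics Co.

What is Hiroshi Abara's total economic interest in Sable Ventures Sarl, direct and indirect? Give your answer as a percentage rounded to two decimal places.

61.10%

Hiroshi reaches Sable along 4 paths.
Via Vireo: 55% × 36% = 19.8%.
Via Thornfield → Northlake → Vireo: 63% × 80% × 31% × 36% = 5.62464%.
Via Thornfield → Northlake: 63% × 80% × 45% = 22.68%.
Direct stake: 13% = 13%.
Total: 19.8% + 5.62464% + 22.68% + 13% = 61.10464%.
Rounded: 61.10%.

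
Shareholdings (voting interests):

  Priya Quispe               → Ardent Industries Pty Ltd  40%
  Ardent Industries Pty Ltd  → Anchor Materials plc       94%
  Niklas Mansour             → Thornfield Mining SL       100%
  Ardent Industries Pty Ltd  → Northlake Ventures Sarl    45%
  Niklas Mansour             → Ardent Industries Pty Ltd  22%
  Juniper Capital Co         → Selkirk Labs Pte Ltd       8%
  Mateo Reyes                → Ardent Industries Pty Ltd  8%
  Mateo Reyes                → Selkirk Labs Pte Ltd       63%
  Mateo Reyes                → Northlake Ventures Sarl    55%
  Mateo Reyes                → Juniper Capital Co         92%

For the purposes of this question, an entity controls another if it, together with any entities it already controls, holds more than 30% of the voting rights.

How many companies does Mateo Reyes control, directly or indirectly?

Mateo holds 92% of Juniper, so Mateo controls Juniper.
Mateo holds 55% of Northlake, so Mateo controls Northlake.
Mateo and Juniper together hold 63% + 8% = 71% of Selkirk, so Mateo controls Selkirk.
No other company's threshold is met.
Mateo controls 3 companies.

3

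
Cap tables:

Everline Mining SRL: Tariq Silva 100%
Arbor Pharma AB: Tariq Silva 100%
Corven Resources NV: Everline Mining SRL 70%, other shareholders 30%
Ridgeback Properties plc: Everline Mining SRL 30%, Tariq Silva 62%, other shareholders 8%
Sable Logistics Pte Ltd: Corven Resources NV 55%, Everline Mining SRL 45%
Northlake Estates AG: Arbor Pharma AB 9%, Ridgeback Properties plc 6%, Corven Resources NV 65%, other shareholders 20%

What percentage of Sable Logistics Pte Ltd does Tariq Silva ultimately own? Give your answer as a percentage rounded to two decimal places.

Tariq reaches Sable along 2 paths.
Via Everline → Corven: 100% × 70% × 55% = 38.5%.
Via Everline: 100% × 45% = 45%.
Total: 38.5% + 45% = 83.5%.
Rounded: 83.50%.

83.50%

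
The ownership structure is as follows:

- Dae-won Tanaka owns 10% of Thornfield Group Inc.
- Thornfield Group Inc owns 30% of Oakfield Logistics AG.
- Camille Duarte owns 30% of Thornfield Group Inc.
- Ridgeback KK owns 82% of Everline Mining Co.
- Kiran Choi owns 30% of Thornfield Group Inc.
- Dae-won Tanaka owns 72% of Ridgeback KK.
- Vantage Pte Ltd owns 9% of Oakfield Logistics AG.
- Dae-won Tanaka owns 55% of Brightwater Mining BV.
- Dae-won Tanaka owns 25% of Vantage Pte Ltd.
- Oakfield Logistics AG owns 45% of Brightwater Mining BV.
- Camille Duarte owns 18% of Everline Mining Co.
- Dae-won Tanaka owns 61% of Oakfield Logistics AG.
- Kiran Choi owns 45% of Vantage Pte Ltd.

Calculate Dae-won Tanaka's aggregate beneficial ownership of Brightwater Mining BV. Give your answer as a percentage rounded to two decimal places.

Dae-won reaches Brightwater along 4 paths.
Direct stake: 55% = 55%.
Via Oakfield: 61% × 45% = 27.45%.
Via Thornfield → Oakfield: 10% × 30% × 45% = 1.35%.
Via Vantage → Oakfield: 25% × 9% × 45% = 1.0125%.
Total: 55% + 27.45% + 1.35% + 1.0125% = 84.8125%.
Rounded: 84.81%.

84.81%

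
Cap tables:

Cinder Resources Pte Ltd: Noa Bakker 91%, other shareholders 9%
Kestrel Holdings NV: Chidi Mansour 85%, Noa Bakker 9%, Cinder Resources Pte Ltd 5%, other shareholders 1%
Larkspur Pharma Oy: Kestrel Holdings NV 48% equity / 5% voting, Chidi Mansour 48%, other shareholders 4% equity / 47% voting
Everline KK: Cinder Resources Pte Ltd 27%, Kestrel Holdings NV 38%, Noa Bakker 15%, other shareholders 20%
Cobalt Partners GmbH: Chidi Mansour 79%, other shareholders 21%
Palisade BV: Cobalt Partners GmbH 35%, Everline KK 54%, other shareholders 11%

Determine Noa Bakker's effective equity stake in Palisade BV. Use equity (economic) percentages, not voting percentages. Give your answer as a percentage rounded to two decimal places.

Noa reaches Palisade along 4 paths.
Via Cinder → Everline: 91% × 27% × 54% = 13.2678%.
Via Kestrel → Everline: 9% × 38% × 54% = 1.8468%.
Via Cinder → Kestrel → Everline: 91% × 5% × 38% × 54% = 0.93366%.
Via Everline: 15% × 54% = 8.1%.
Total: 13.2678% + 1.8468% + 0.93366% + 8.1% = 24.14826%.
Rounded: 24.15%.

24.15%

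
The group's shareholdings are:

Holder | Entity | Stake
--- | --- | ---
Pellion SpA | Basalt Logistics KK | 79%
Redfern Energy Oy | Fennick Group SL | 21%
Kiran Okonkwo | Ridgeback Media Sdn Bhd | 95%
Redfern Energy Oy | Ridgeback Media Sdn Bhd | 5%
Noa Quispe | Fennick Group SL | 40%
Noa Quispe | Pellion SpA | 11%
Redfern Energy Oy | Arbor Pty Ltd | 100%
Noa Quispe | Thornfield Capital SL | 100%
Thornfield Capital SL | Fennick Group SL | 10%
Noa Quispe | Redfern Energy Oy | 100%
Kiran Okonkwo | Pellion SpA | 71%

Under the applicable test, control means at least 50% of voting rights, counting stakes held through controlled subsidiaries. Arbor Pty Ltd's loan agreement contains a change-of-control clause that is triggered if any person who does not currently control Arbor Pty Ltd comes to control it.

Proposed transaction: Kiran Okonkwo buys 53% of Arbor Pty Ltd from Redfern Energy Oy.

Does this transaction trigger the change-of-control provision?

Yes

The purchase adds only to Kiran's holdings (Redfern's stake shrinks), so Kiran is the only person who could newly come to control Arbor.
Kiran holds 71% of Pellion, so Kiran controls Pellion.
Kiran holds 95% of Ridgeback, so Kiran controls Ridgeback.
Pellion holds 79% of Basalt, so Kiran controls Basalt.
Neither Kiran nor any entity Kiran controls holds any voting interest in Arbor.
So before the transaction, Kiran does not control Arbor.
After the purchase, Kiran holds 53% of Arbor directly, and Redfern's stake falls to 47%.
Kiran holds 53% of Arbor, so Kiran controls Arbor.
Kiran did not control Arbor before and does after, so the clause is triggered.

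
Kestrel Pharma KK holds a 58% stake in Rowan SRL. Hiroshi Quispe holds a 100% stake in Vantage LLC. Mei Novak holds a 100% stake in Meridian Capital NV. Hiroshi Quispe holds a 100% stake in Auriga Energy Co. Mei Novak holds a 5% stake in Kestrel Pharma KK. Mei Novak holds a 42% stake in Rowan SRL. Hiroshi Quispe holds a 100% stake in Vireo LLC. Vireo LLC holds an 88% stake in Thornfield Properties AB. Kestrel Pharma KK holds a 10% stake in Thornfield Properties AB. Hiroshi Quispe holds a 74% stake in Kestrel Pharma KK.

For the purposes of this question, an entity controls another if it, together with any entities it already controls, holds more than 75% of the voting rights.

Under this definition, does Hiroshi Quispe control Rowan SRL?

No

Hiroshi holds 100% of Vireo, so Hiroshi controls Vireo.
Hiroshi holds 100% of Auriga, so Hiroshi controls Auriga.
Hiroshi holds 100% of Vantage, so Hiroshi controls Vantage.
Vireo holds 88% of Thornfield, so Hiroshi controls Thornfield.
Neither Hiroshi nor any entity Hiroshi controls holds any voting interest in Rowan.
So Hiroshi does not control Rowan.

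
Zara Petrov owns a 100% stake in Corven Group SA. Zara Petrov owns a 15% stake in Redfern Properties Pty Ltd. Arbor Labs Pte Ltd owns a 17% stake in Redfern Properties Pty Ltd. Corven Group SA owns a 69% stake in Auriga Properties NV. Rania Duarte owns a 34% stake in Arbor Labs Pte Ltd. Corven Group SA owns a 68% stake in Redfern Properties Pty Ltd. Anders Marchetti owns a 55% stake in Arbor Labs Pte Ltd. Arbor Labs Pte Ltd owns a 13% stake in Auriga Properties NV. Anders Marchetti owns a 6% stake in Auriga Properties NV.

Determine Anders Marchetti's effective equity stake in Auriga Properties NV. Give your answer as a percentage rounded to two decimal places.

Anders reaches Auriga along 2 paths.
Direct stake: 6% = 6%.
Via Arbor: 55% × 13% = 7.15%.
Total: 6% + 7.15% = 13.15%.

13.15%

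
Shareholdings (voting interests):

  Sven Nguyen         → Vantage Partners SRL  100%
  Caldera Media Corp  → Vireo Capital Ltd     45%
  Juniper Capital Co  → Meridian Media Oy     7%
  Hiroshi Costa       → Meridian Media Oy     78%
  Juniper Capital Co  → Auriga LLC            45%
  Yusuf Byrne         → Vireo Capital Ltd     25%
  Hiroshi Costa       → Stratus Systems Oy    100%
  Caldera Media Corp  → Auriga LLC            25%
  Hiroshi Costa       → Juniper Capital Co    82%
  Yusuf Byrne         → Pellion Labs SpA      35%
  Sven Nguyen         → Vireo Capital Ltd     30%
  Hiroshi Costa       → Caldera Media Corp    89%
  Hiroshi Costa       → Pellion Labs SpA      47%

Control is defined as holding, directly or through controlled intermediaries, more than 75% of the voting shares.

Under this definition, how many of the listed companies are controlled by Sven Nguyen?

Sven holds 100% of Vantage, so Sven controls Vantage.
No other company's threshold is met.
Sven controls 1 company.

1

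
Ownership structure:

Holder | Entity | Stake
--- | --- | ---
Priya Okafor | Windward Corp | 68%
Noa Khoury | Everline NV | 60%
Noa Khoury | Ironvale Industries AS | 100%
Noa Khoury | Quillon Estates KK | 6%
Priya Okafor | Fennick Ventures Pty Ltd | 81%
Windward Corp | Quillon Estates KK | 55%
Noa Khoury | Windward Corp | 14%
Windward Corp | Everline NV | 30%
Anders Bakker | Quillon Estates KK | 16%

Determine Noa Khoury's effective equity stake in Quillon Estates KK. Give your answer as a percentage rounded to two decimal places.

Noa reaches Quillon along 2 paths.
Via Windward: 14% × 55% = 7.7%.
Direct stake: 6% = 6%.
Total: 7.7% + 6% = 13.7%.
Rounded: 13.70%.

13.70%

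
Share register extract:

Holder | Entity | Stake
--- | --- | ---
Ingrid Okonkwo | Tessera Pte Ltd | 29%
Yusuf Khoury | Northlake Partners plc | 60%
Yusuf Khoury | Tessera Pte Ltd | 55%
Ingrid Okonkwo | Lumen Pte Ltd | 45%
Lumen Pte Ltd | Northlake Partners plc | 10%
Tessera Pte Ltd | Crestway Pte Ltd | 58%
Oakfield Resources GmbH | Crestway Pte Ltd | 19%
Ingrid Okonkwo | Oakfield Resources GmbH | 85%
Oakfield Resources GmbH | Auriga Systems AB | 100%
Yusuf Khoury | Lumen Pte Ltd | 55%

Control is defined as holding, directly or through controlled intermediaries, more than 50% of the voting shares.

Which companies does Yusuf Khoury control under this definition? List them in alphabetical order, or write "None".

Crestway Pte Ltd, Lumen Pte Ltd, Northlake Partners plc, Tessera Pte Ltd

Yusuf holds 55% of Lumen, so Yusuf controls Lumen.
Yusuf holds 55% of Tessera, so Yusuf controls Tessera.
Tessera holds 58% of Crestway, so Yusuf controls Crestway.
Yusuf and Lumen together hold 60% + 10% = 70% of Northlake, so Yusuf controls Northlake.
No other company's threshold is met.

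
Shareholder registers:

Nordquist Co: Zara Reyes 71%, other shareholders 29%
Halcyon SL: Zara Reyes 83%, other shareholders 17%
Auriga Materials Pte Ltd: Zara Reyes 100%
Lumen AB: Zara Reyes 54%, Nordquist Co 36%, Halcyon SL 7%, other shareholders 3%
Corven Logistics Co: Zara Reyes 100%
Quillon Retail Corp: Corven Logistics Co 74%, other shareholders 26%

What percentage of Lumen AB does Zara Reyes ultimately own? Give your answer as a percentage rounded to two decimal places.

Zara reaches Lumen along 3 paths.
Direct stake: 54% = 54%.
Via Nordquist: 71% × 36% = 25.56%.
Via Halcyon: 83% × 7% = 5.81%.
Total: 54% + 25.56% + 5.81% = 85.37%.

85.37%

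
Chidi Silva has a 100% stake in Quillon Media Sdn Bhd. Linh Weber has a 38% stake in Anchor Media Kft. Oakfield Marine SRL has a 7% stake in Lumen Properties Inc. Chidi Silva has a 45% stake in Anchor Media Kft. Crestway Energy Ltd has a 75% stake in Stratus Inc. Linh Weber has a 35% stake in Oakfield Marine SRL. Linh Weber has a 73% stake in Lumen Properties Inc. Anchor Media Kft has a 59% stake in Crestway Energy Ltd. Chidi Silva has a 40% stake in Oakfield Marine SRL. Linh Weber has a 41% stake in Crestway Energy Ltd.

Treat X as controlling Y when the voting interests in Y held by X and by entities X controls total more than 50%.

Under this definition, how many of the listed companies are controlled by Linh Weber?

Linh holds 73% of Lumen, so Linh controls Lumen.
No other company's threshold is met.
Linh controls 1 company.

1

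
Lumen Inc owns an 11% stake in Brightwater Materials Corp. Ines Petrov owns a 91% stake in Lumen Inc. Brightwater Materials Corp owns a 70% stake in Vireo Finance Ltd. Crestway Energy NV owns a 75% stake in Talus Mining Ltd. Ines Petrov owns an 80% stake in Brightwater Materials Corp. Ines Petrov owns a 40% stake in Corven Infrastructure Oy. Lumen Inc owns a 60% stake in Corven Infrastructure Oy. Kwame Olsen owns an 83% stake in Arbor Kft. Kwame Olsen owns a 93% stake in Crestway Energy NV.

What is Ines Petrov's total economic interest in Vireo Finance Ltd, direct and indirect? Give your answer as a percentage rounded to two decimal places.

63.01%

Ines reaches Vireo along 2 paths.
Via Brightwater: 80% × 70% = 56%.
Via Lumen → Brightwater: 91% × 11% × 70% = 7.007%.
Total: 56% + 7.007% = 63.007%.
Rounded: 63.01%.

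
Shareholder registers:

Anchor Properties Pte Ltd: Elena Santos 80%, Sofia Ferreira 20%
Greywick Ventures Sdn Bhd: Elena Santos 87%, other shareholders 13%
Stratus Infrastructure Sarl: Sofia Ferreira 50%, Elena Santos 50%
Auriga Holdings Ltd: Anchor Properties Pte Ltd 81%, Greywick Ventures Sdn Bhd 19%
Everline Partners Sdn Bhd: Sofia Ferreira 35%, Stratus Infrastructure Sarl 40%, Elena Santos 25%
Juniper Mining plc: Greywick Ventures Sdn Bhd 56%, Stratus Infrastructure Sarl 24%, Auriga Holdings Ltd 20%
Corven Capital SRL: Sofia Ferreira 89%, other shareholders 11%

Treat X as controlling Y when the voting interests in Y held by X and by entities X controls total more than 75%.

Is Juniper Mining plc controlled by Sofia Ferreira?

No

Sofia holds 89% of Corven, so Sofia controls Corven.
Neither Sofia nor any entity Sofia controls holds any voting interest in Juniper.
So Sofia does not control Juniper.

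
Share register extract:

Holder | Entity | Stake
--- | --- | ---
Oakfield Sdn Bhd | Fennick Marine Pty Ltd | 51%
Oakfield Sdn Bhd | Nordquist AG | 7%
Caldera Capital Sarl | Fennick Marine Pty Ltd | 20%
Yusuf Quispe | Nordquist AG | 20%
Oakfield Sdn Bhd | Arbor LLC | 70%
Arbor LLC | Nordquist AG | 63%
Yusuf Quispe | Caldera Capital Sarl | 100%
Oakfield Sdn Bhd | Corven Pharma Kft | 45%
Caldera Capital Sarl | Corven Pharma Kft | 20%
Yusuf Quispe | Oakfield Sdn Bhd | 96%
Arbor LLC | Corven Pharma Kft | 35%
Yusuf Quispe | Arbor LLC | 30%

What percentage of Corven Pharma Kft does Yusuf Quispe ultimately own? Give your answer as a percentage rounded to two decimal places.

97.22%

Yusuf reaches Corven along 4 paths.
Via Oakfield: 96% × 45% = 43.2%.
Via Arbor: 30% × 35% = 10.5%.
Via Oakfield → Arbor: 96% × 70% × 35% = 23.52%.
Via Caldera: 100% × 20% = 20%.
Total: 43.2% + 10.5% + 23.52% + 20% = 97.22%.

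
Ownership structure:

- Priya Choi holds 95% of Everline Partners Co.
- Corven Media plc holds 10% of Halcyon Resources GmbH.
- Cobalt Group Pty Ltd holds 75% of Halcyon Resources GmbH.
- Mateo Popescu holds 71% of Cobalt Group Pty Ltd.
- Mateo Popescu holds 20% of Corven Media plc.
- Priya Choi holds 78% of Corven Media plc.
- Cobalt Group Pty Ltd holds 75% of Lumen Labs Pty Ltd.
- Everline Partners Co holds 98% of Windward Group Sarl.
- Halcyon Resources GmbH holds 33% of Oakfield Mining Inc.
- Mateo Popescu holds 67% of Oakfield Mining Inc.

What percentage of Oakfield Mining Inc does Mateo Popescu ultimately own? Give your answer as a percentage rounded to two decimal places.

85.23%

Mateo reaches Oakfield along 3 paths.
Direct stake: 67% = 67%.
Via Cobalt → Halcyon: 71% × 75% × 33% = 17.5725%.
Via Corven → Halcyon: 20% × 10% × 33% = 0.66%.
Total: 67% + 17.5725% + 0.66% = 85.2325%.
Rounded: 85.23%.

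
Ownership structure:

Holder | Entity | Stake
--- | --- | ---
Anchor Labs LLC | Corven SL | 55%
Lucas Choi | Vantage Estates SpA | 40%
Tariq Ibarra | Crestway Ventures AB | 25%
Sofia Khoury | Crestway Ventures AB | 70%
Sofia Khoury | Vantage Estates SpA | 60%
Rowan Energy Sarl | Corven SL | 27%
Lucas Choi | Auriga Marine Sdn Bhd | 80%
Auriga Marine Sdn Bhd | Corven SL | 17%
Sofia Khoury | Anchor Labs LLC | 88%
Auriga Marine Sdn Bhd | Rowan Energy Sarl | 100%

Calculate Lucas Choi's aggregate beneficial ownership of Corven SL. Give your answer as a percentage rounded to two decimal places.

Lucas reaches Corven along 2 paths.
Via Auriga → Rowan: 80% × 100% × 27% = 21.6%.
Via Auriga: 80% × 17% = 13.6%.
Total: 21.6% + 13.6% = 35.2%.
Rounded: 35.20%.

35.20%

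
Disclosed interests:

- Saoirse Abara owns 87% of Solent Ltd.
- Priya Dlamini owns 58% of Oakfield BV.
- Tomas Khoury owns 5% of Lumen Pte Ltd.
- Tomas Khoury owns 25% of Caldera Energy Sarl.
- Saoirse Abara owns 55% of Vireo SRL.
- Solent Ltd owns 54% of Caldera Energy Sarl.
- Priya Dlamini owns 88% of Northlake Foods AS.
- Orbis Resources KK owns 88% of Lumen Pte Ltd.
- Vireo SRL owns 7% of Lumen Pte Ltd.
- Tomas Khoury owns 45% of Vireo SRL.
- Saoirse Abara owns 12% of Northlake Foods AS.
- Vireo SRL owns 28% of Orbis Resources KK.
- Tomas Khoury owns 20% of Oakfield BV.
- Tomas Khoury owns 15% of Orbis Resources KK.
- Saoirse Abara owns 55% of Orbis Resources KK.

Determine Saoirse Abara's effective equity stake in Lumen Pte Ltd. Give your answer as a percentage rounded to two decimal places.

65.80%

Saoirse reaches Lumen along 3 paths.
Via Orbis: 55% × 88% = 48.4%.
Via Vireo → Orbis: 55% × 28% × 88% = 13.552%.
Via Vireo: 55% × 7% = 3.85%.
Total: 48.4% + 13.552% + 3.85% = 65.802%.
Rounded: 65.80%.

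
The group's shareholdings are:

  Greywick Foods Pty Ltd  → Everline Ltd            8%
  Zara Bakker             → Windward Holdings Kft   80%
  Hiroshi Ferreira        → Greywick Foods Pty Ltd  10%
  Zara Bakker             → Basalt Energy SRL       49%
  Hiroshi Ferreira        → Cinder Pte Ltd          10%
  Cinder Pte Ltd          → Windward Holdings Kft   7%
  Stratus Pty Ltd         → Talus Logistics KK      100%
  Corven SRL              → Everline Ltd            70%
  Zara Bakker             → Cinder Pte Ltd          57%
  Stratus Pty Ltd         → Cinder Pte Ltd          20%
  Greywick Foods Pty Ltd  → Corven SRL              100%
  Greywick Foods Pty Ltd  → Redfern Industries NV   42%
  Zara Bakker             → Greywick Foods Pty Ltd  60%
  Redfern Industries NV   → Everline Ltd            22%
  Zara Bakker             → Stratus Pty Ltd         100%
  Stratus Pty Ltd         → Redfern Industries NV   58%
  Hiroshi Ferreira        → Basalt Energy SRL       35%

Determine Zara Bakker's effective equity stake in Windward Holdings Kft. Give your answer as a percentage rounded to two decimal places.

Zara reaches Windward along 3 paths.
Direct stake: 80% = 80%.
Via Stratus → Cinder: 100% × 20% × 7% = 1.4%.
Via Cinder: 57% × 7% = 3.99%.
Total: 80% + 1.4% + 3.99% = 85.39%.

85.39%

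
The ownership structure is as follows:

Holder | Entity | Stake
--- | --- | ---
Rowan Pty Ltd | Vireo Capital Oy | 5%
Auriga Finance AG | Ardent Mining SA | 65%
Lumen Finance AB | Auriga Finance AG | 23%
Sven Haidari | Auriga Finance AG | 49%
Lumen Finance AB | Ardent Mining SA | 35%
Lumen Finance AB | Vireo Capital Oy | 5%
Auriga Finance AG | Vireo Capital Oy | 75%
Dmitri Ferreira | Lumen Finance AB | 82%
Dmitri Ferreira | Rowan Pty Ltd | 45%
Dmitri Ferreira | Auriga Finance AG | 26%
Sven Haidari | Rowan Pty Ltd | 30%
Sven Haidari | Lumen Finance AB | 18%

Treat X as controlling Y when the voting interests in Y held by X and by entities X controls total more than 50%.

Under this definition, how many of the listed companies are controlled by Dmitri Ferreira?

Dmitri holds 82% of Lumen, so Dmitri controls Lumen.
No other company's threshold is met.
Dmitri controls 1 company.

1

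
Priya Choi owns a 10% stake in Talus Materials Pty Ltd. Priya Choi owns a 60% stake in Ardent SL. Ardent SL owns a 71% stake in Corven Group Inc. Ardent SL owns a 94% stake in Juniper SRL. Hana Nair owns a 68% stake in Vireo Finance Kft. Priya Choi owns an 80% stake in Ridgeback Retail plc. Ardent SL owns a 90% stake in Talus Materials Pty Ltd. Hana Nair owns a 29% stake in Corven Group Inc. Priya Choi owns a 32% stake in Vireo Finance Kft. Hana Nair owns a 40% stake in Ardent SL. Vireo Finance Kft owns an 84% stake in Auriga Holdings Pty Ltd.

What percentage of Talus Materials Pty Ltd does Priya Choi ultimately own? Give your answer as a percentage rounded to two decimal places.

Priya reaches Talus along 2 paths.
Via Ardent: 60% × 90% = 54%.
Direct stake: 10% = 10%.
Total: 54% + 10% = 64%.
Rounded: 64.00%.

64.00%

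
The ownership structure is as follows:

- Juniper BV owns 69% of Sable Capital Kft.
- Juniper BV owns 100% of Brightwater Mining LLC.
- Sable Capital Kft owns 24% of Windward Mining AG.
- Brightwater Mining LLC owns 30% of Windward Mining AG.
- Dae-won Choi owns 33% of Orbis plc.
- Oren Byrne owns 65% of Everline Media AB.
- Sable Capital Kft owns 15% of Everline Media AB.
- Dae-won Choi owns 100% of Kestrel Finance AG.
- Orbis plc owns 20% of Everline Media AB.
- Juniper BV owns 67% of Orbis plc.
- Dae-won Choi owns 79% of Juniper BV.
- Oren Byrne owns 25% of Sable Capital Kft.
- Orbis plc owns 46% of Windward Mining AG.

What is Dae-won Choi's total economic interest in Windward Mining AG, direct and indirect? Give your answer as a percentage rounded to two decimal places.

76.31%

Dae-won reaches Windward along 4 paths.
Via Juniper → Sable: 79% × 69% × 24% = 13.0824%.
Via Juniper → Orbis: 79% × 67% × 46% = 24.3478%.
Via Orbis: 33% × 46% = 15.18%.
Via Juniper → Brightwater: 79% × 100% × 30% = 23.7%.
Total: 13.0824% + 24.3478% + 15.18% + 23.7% = 76.3102%.
Rounded: 76.31%.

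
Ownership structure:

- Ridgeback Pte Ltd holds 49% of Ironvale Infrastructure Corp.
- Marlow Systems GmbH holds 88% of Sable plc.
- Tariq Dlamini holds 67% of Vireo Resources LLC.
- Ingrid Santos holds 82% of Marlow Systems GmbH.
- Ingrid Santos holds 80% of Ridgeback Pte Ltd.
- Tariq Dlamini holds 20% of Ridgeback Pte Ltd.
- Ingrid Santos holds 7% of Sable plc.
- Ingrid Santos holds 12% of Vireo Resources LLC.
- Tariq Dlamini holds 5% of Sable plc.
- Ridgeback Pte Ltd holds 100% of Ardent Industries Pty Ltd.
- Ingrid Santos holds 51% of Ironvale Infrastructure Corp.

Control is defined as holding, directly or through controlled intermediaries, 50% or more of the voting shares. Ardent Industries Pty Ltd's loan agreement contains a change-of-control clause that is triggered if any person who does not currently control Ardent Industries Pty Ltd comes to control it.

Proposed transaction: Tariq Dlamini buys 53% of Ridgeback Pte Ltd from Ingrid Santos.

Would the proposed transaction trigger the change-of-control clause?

Yes

The purchase adds only to Tariq's holdings (Ingrid's stake shrinks), so Tariq is the only person who could newly come to control Ardent.
Tariq holds 67% of Vireo, so Tariq controls Vireo.
Neither Tariq nor any entity Tariq controls holds any voting interest in Ardent.
So before the transaction, Tariq does not control Ardent.
After the purchase, Tariq's direct stake in Ridgeback rises to 20% + 53% = 73%, and Ingrid's stake falls to 27%.
Tariq holds 73% of Ridgeback, so Tariq controls Ridgeback.
Ridgeback holds 100% of Ardent, so Tariq controls Ardent.
Tariq did not control Ardent before and does after, so the clause is triggered.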